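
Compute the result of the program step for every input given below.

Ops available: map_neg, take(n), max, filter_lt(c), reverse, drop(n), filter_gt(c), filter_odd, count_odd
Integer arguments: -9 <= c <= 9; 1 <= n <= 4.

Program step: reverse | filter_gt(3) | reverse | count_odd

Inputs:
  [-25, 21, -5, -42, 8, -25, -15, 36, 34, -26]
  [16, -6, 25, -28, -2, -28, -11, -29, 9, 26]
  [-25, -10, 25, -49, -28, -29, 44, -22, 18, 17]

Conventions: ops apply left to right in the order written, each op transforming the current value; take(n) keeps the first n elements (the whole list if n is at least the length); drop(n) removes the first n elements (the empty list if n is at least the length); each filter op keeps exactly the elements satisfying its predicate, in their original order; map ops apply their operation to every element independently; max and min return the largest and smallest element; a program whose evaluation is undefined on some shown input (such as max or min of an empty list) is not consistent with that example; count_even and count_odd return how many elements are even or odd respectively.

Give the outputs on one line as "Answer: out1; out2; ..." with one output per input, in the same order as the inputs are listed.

Execution, op by op:
  [-25, 21, -5, -42, 8, -25, -15, 36, 34, -26] -> [-26, 34, 36, -15, -25, 8, -42, -5, 21, -25] -> [34, 36, 8, 21] -> [21, 8, 36, 34] -> 1
  [16, -6, 25, -28, -2, -28, -11, -29, 9, 26] -> [26, 9, -29, -11, -28, -2, -28, 25, -6, 16] -> [26, 9, 25, 16] -> [16, 25, 9, 26] -> 2
  [-25, -10, 25, -49, -28, -29, 44, -22, 18, 17] -> [17, 18, -22, 44, -29, -28, -49, 25, -10, -25] -> [17, 18, 44, 25] -> [25, 44, 18, 17] -> 2

1; 2; 2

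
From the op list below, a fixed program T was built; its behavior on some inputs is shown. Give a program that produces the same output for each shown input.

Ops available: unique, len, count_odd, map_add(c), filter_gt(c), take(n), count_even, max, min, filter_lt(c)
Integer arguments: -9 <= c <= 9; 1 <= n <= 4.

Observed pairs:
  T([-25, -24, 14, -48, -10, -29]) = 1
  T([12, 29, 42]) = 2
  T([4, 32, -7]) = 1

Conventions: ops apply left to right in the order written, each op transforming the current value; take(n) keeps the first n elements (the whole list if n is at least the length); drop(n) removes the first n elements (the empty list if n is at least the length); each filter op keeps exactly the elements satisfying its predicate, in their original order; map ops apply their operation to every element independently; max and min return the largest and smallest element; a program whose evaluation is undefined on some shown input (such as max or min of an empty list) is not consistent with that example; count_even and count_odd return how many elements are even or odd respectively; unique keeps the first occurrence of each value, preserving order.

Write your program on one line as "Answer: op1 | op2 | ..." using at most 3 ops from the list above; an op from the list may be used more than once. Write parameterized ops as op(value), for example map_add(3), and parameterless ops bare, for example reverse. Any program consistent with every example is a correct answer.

filter_gt(8) | count_even

Check, running the answer program on each example:
  [-25, -24, 14, -48, -10, -29] -> [14] -> 1
  [12, 29, 42] -> [12, 29, 42] -> 2
  [4, 32, -7] -> [32] -> 1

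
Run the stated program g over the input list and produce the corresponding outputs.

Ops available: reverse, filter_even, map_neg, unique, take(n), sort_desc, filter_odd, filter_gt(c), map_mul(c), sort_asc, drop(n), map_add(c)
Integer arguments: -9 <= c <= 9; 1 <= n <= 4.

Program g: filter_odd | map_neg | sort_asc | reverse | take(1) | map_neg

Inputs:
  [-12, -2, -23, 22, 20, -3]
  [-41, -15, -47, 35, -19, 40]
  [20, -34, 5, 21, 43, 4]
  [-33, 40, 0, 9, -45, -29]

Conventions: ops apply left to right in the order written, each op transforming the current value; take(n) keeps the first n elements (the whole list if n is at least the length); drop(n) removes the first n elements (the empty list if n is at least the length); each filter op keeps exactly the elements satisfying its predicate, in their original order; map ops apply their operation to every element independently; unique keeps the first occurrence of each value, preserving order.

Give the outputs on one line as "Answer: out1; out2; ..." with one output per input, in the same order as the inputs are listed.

[-23]; [-47]; [5]; [-45]

Execution, op by op:
  [-12, -2, -23, 22, 20, -3] -> [-23, -3] -> [23, 3] -> [3, 23] -> [23, 3] -> [23] -> [-23]
  [-41, -15, -47, 35, -19, 40] -> [-41, -15, -47, 35, -19] -> [41, 15, 47, -35, 19] -> [-35, 15, 19, 41, 47] -> [47, 41, 19, 15, -35] -> [47] -> [-47]
  [20, -34, 5, 21, 43, 4] -> [5, 21, 43] -> [-5, -21, -43] -> [-43, -21, -5] -> [-5, -21, -43] -> [-5] -> [5]
  [-33, 40, 0, 9, -45, -29] -> [-33, 9, -45, -29] -> [33, -9, 45, 29] -> [-9, 29, 33, 45] -> [45, 33, 29, -9] -> [45] -> [-45]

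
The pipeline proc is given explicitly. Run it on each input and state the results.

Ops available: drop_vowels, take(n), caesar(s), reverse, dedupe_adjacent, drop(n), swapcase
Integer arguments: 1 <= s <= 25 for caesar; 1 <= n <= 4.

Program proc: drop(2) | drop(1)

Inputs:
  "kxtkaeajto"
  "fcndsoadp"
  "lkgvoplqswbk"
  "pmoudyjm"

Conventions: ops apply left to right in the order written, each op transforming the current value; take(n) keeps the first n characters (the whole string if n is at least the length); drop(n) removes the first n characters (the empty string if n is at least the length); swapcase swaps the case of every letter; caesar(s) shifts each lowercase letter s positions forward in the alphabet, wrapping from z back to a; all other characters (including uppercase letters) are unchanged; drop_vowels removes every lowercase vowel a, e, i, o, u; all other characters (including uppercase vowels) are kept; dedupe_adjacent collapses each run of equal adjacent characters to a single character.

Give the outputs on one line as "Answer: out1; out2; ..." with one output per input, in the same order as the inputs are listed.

"kaeajto"; "dsoadp"; "voplqswbk"; "udyjm"

Execution, op by op:
  "kxtkaeajto" -> "tkaeajto" -> "kaeajto"
  "fcndsoadp" -> "ndsoadp" -> "dsoadp"
  "lkgvoplqswbk" -> "gvoplqswbk" -> "voplqswbk"
  "pmoudyjm" -> "oudyjm" -> "udyjm"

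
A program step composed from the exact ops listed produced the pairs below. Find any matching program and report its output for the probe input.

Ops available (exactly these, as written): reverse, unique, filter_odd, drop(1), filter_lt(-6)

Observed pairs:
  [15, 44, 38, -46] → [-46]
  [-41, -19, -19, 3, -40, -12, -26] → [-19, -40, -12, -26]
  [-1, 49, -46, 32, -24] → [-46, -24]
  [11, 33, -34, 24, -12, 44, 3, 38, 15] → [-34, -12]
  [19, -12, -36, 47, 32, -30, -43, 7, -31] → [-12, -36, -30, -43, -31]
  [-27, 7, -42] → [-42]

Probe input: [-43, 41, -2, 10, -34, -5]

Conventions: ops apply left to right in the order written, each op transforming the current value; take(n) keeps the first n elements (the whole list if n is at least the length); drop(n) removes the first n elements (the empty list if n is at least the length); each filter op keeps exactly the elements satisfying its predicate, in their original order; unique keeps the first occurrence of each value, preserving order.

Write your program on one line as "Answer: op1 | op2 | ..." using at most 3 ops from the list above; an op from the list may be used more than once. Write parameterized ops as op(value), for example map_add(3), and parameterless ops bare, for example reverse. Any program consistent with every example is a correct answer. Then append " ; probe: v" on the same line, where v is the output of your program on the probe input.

unique | drop(1) | filter_lt(-6) ; probe: [-34]

Check, running the answer program on each example:
  [15, 44, 38, -46] -> [15, 44, 38, -46] -> [44, 38, -46] -> [-46]
  [-41, -19, -19, 3, -40, -12, -26] -> [-41, -19, 3, -40, -12, -26] -> [-19, 3, -40, -12, -26] -> [-19, -40, -12, -26]
  [-1, 49, -46, 32, -24] -> [-1, 49, -46, 32, -24] -> [49, -46, 32, -24] -> [-46, -24]
  [11, 33, -34, 24, -12, 44, 3, 38, 15] -> [11, 33, -34, 24, -12, 44, 3, 38, 15] -> [33, -34, 24, -12, 44, 3, 38, 15] -> [-34, -12]
  [19, -12, -36, 47, 32, -30, -43, 7, -31] -> [19, -12, -36, 47, 32, -30, -43, 7, -31] -> [-12, -36, 47, 32, -30, -43, 7, -31] -> [-12, -36, -30, -43, -31]
  [-27, 7, -42] -> [-27, 7, -42] -> [7, -42] -> [-42]
  probe: [-43, 41, -2, 10, -34, -5] -> [-43, 41, -2, 10, -34, -5] -> [41, -2, 10, -34, -5] -> [-34]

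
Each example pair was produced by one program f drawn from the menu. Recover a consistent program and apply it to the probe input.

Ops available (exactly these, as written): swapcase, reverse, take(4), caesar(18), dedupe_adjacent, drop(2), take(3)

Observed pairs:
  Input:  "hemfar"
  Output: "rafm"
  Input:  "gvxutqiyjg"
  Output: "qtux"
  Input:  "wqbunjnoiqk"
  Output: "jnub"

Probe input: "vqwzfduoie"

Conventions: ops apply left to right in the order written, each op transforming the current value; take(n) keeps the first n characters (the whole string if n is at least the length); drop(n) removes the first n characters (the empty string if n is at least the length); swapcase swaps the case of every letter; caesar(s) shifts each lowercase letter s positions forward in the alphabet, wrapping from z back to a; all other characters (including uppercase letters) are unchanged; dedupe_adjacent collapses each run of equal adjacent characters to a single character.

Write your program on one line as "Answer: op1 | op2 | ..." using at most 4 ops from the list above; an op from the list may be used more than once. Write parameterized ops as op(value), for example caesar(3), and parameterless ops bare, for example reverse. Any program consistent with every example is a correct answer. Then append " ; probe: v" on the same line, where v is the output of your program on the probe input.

drop(2) | take(4) | reverse ; probe: "dfzw"

Check, running the answer program on each example:
  "hemfar" -> "mfar" -> "mfar" -> "rafm"
  "gvxutqiyjg" -> "xutqiyjg" -> "xutq" -> "qtux"
  "wqbunjnoiqk" -> "bunjnoiqk" -> "bunj" -> "jnub"
  probe: "vqwzfduoie" -> "wzfduoie" -> "wzfd" -> "dfzw"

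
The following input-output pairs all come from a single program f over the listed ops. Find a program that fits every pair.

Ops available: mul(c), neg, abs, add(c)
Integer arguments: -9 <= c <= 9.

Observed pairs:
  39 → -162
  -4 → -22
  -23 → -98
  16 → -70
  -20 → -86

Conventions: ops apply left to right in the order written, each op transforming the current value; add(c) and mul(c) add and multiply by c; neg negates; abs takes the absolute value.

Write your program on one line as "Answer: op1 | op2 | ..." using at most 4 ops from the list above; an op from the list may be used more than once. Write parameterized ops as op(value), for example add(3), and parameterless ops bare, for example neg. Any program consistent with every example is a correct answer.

abs | mul(2) | add(3) | mul(-2)

Check, running the answer program on each example:
  39 -> 39 -> 78 -> 81 -> -162
  -4 -> 4 -> 8 -> 11 -> -22
  -23 -> 23 -> 46 -> 49 -> -98
  16 -> 16 -> 32 -> 35 -> -70
  -20 -> 20 -> 40 -> 43 -> -86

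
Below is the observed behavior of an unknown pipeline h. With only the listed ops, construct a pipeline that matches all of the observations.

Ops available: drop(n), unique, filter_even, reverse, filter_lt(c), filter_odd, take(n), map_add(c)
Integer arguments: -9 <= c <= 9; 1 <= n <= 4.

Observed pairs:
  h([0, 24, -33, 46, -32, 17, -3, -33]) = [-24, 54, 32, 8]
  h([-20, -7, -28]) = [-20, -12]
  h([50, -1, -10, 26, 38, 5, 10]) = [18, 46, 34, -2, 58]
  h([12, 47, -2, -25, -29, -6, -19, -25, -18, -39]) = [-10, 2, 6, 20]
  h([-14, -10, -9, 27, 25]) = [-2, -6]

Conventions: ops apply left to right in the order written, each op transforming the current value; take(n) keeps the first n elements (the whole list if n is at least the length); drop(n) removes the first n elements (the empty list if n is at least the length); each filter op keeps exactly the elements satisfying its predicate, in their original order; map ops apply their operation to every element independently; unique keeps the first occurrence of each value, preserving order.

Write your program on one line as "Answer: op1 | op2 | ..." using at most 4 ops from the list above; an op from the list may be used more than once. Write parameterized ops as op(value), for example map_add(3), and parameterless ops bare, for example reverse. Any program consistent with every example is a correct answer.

map_add(4) | filter_even | reverse | map_add(4)

Check, running the answer program on each example:
  [0, 24, -33, 46, -32, 17, -3, -33] -> [4, 28, -29, 50, -28, 21, 1, -29] -> [4, 28, 50, -28] -> [-28, 50, 28, 4] -> [-24, 54, 32, 8]
  [-20, -7, -28] -> [-16, -3, -24] -> [-16, -24] -> [-24, -16] -> [-20, -12]
  [50, -1, -10, 26, 38, 5, 10] -> [54, 3, -6, 30, 42, 9, 14] -> [54, -6, 30, 42, 14] -> [14, 42, 30, -6, 54] -> [18, 46, 34, -2, 58]
  [12, 47, -2, -25, -29, -6, -19, -25, -18, -39] -> [16, 51, 2, -21, -25, -2, -15, -21, -14, -35] -> [16, 2, -2, -14] -> [-14, -2, 2, 16] -> [-10, 2, 6, 20]
  [-14, -10, -9, 27, 25] -> [-10, -6, -5, 31, 29] -> [-10, -6] -> [-6, -10] -> [-2, -6]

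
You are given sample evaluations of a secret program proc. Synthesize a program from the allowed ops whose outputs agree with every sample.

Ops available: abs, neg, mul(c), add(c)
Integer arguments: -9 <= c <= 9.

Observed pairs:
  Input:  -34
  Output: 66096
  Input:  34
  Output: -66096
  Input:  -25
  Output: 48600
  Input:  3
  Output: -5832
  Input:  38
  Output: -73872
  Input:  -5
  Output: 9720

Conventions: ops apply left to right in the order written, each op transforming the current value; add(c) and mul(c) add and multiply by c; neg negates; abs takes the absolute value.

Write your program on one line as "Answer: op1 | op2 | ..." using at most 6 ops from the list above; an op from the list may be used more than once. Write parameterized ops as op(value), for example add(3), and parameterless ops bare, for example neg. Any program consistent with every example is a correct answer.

mul(9) | mul(-9) | mul(8) | neg | mul(-3)

Check, running the answer program on each example:
  -34 -> -306 -> 2754 -> 22032 -> -22032 -> 66096
  34 -> 306 -> -2754 -> -22032 -> 22032 -> -66096
  -25 -> -225 -> 2025 -> 16200 -> -16200 -> 48600
  3 -> 27 -> -243 -> -1944 -> 1944 -> -5832
  38 -> 342 -> -3078 -> -24624 -> 24624 -> -73872
  -5 -> -45 -> 405 -> 3240 -> -3240 -> 9720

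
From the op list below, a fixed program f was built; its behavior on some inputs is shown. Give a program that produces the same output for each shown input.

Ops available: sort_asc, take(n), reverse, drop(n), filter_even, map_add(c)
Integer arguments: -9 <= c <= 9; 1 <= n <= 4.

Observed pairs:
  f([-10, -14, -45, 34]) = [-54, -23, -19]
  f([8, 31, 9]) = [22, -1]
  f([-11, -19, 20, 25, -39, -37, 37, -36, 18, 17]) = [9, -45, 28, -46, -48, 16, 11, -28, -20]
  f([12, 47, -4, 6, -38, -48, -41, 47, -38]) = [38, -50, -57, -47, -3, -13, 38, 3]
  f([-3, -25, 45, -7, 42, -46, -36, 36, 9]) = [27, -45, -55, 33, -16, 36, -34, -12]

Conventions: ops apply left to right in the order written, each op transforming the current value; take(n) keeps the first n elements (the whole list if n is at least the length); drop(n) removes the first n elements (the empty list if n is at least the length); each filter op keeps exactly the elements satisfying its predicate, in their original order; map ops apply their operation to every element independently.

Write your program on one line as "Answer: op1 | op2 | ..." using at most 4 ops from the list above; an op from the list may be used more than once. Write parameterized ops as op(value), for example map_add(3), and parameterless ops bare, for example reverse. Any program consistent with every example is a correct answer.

map_add(-9) | reverse | drop(1)

Check, running the answer program on each example:
  [-10, -14, -45, 34] -> [-19, -23, -54, 25] -> [25, -54, -23, -19] -> [-54, -23, -19]
  [8, 31, 9] -> [-1, 22, 0] -> [0, 22, -1] -> [22, -1]
  [-11, -19, 20, 25, -39, -37, 37, -36, 18, 17] -> [-20, -28, 11, 16, -48, -46, 28, -45, 9, 8] -> [8, 9, -45, 28, -46, -48, 16, 11, -28, -20] -> [9, -45, 28, -46, -48, 16, 11, -28, -20]
  [12, 47, -4, 6, -38, -48, -41, 47, -38] -> [3, 38, -13, -3, -47, -57, -50, 38, -47] -> [-47, 38, -50, -57, -47, -3, -13, 38, 3] -> [38, -50, -57, -47, -3, -13, 38, 3]
  [-3, -25, 45, -7, 42, -46, -36, 36, 9] -> [-12, -34, 36, -16, 33, -55, -45, 27, 0] -> [0, 27, -45, -55, 33, -16, 36, -34, -12] -> [27, -45, -55, 33, -16, 36, -34, -12]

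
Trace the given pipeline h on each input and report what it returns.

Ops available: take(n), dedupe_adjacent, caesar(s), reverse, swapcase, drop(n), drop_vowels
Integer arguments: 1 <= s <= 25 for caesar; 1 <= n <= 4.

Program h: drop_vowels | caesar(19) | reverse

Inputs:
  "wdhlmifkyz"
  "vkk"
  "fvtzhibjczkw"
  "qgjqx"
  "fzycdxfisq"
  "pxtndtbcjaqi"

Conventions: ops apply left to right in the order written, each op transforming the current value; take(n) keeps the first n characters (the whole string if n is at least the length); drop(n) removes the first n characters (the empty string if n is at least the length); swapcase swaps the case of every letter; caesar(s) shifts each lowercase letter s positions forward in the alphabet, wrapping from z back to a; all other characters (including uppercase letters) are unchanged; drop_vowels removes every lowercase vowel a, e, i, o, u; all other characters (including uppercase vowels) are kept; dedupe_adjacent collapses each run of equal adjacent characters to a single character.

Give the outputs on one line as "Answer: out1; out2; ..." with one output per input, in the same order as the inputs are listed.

"srdyfeawp"; "ddo"; "pdsvcuasmoy"; "qjczj"; "jlyqwvrsy"; "jcvumwgmqi"

Execution, op by op:
  "wdhlmifkyz" -> "wdhlmfkyz" -> "pwaefydrs" -> "srdyfeawp"
  "vkk" -> "vkk" -> "odd" -> "ddo"
  "fvtzhibjczkw" -> "fvtzhbjczkw" -> "yomsaucvsdp" -> "pdsvcuasmoy"
  "qgjqx" -> "qgjqx" -> "jzcjq" -> "qjczj"
  "fzycdxfisq" -> "fzycdxfsq" -> "ysrvwqylj" -> "jlyqwvrsy"
  "pxtndtbcjaqi" -> "pxtndtbcjq" -> "iqmgwmuvcj" -> "jcvumwgmqi"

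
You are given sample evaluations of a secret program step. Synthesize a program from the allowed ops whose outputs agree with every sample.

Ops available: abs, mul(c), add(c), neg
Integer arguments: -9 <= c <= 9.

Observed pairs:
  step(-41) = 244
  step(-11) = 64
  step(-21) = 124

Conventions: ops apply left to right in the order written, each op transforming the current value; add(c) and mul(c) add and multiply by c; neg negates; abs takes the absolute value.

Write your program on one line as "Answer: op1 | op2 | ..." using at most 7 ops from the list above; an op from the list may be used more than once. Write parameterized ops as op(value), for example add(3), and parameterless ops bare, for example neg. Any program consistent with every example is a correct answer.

abs | mul(-6) | add(3) | neg | add(9) | add(-8)

Check, running the answer program on each example:
  -41 -> 41 -> -246 -> -243 -> 243 -> 252 -> 244
  -11 -> 11 -> -66 -> -63 -> 63 -> 72 -> 64
  -21 -> 21 -> -126 -> -123 -> 123 -> 132 -> 124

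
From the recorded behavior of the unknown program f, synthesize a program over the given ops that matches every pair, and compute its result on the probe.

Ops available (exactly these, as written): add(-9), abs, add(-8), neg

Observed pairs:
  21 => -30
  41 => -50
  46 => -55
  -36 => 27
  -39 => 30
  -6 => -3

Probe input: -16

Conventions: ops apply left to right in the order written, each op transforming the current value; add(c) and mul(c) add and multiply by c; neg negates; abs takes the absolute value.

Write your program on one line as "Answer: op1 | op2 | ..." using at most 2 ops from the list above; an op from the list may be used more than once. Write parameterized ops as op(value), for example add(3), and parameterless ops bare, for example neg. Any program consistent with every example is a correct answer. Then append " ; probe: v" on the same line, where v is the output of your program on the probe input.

neg | add(-9) ; probe: 7

Check, running the answer program on each example:
  21 -> -21 -> -30
  41 -> -41 -> -50
  46 -> -46 -> -55
  -36 -> 36 -> 27
  -39 -> 39 -> 30
  -6 -> 6 -> -3
  probe: -16 -> 16 -> 7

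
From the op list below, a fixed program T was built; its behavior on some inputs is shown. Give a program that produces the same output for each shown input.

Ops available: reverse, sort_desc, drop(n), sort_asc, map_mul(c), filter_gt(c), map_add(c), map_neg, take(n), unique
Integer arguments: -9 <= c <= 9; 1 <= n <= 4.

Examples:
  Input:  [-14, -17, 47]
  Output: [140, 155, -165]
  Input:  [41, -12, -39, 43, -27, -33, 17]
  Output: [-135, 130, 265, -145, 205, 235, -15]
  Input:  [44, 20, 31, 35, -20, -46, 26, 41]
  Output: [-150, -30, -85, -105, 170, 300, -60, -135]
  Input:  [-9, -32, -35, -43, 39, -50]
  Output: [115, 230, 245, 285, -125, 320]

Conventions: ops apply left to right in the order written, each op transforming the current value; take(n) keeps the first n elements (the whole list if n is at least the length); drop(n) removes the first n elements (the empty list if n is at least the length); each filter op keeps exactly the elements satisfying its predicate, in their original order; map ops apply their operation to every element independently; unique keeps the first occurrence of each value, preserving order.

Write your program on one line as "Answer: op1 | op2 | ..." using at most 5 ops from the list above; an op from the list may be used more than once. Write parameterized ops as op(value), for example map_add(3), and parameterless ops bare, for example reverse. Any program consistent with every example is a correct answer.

map_add(-8) | map_neg | map_add(6) | map_mul(5)

Check, running the answer program on each example:
  [-14, -17, 47] -> [-22, -25, 39] -> [22, 25, -39] -> [28, 31, -33] -> [140, 155, -165]
  [41, -12, -39, 43, -27, -33, 17] -> [33, -20, -47, 35, -35, -41, 9] -> [-33, 20, 47, -35, 35, 41, -9] -> [-27, 26, 53, -29, 41, 47, -3] -> [-135, 130, 265, -145, 205, 235, -15]
  [44, 20, 31, 35, -20, -46, 26, 41] -> [36, 12, 23, 27, -28, -54, 18, 33] -> [-36, -12, -23, -27, 28, 54, -18, -33] -> [-30, -6, -17, -21, 34, 60, -12, -27] -> [-150, -30, -85, -105, 170, 300, -60, -135]
  [-9, -32, -35, -43, 39, -50] -> [-17, -40, -43, -51, 31, -58] -> [17, 40, 43, 51, -31, 58] -> [23, 46, 49, 57, -25, 64] -> [115, 230, 245, 285, -125, 320]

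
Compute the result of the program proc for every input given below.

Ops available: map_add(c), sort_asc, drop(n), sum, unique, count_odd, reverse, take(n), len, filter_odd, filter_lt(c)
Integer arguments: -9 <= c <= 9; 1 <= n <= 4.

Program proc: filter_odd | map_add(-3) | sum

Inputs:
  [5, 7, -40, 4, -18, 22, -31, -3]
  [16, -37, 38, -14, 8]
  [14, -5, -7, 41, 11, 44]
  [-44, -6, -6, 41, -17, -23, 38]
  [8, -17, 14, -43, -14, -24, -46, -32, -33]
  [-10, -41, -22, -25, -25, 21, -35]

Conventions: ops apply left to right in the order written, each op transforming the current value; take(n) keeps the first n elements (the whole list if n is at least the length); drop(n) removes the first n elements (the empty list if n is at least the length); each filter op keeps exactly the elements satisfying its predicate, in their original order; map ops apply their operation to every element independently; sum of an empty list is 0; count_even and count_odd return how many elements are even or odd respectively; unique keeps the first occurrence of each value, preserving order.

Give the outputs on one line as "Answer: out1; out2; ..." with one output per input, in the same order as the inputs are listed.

Execution, op by op:
  [5, 7, -40, 4, -18, 22, -31, -3] -> [5, 7, -31, -3] -> [2, 4, -34, -6] -> -34
  [16, -37, 38, -14, 8] -> [-37] -> [-40] -> -40
  [14, -5, -7, 41, 11, 44] -> [-5, -7, 41, 11] -> [-8, -10, 38, 8] -> 28
  [-44, -6, -6, 41, -17, -23, 38] -> [41, -17, -23] -> [38, -20, -26] -> -8
  [8, -17, 14, -43, -14, -24, -46, -32, -33] -> [-17, -43, -33] -> [-20, -46, -36] -> -102
  [-10, -41, -22, -25, -25, 21, -35] -> [-41, -25, -25, 21, -35] -> [-44, -28, -28, 18, -38] -> -120

-34; -40; 28; -8; -102; -120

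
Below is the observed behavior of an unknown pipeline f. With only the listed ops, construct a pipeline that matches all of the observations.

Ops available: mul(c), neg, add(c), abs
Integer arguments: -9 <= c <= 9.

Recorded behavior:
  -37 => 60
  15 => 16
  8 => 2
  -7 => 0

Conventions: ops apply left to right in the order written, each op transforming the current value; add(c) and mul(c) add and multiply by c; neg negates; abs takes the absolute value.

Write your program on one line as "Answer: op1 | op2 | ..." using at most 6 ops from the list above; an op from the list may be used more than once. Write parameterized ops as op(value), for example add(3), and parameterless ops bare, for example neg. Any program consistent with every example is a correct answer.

abs | mul(-2) | add(6) | abs | add(-8)

Check, running the answer program on each example:
  -37 -> 37 -> -74 -> -68 -> 68 -> 60
  15 -> 15 -> -30 -> -24 -> 24 -> 16
  8 -> 8 -> -16 -> -10 -> 10 -> 2
  -7 -> 7 -> -14 -> -8 -> 8 -> 0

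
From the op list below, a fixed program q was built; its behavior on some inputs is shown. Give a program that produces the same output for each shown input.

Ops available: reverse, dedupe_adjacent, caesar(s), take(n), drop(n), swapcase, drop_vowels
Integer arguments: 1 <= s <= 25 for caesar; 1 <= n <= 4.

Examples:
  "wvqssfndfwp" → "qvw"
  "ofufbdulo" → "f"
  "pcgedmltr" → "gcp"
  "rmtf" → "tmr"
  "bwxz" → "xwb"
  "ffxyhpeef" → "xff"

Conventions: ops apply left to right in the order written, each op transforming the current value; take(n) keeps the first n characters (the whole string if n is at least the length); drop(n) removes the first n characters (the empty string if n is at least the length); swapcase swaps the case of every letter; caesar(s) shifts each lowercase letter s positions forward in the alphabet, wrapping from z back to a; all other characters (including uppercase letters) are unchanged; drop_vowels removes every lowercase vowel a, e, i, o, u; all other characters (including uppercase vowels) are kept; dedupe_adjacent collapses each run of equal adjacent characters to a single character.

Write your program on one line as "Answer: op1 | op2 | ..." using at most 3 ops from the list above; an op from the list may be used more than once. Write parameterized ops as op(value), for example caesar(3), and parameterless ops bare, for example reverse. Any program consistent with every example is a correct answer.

take(3) | drop_vowels | reverse

Check, running the answer program on each example:
  "wvqssfndfwp" -> "wvq" -> "wvq" -> "qvw"
  "ofufbdulo" -> "ofu" -> "f" -> "f"
  "pcgedmltr" -> "pcg" -> "pcg" -> "gcp"
  "rmtf" -> "rmt" -> "rmt" -> "tmr"
  "bwxz" -> "bwx" -> "bwx" -> "xwb"
  "ffxyhpeef" -> "ffx" -> "ffx" -> "xff"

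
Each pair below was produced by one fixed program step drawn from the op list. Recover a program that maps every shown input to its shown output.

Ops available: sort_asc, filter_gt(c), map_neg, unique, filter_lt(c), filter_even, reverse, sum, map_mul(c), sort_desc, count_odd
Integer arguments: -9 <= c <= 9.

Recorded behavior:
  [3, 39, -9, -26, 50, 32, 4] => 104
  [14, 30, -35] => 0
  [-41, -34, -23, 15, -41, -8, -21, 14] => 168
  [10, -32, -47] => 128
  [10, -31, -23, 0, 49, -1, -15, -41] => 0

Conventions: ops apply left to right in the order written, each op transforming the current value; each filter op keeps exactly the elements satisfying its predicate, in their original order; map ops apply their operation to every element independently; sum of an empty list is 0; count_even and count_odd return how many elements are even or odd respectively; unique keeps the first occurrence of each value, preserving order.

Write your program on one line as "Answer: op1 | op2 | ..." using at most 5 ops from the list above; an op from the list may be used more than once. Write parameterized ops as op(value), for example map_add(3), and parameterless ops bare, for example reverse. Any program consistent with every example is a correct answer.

filter_even | filter_lt(-7) | map_mul(4) | map_neg | sum

Check, running the answer program on each example:
  [3, 39, -9, -26, 50, 32, 4] -> [-26, 50, 32, 4] -> [-26] -> [-104] -> [104] -> 104
  [14, 30, -35] -> [14, 30] -> [] -> [] -> [] -> 0
  [-41, -34, -23, 15, -41, -8, -21, 14] -> [-34, -8, 14] -> [-34, -8] -> [-136, -32] -> [136, 32] -> 168
  [10, -32, -47] -> [10, -32] -> [-32] -> [-128] -> [128] -> 128
  [10, -31, -23, 0, 49, -1, -15, -41] -> [10, 0] -> [] -> [] -> [] -> 0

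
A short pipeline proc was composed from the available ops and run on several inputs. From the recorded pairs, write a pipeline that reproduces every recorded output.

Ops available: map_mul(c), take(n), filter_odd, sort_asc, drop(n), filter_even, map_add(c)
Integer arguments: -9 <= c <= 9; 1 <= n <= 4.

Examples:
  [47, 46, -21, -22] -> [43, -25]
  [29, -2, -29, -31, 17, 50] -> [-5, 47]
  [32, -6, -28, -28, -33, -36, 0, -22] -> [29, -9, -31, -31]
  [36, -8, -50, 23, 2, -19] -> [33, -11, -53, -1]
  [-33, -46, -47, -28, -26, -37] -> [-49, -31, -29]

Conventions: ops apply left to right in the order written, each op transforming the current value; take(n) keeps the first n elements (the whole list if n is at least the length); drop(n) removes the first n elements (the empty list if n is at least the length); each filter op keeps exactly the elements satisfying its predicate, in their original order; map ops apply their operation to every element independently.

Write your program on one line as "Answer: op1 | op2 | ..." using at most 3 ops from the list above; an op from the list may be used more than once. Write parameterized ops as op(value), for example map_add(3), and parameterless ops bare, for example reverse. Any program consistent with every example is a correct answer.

filter_even | map_add(-3) | take(4)

Check, running the answer program on each example:
  [47, 46, -21, -22] -> [46, -22] -> [43, -25] -> [43, -25]
  [29, -2, -29, -31, 17, 50] -> [-2, 50] -> [-5, 47] -> [-5, 47]
  [32, -6, -28, -28, -33, -36, 0, -22] -> [32, -6, -28, -28, -36, 0, -22] -> [29, -9, -31, -31, -39, -3, -25] -> [29, -9, -31, -31]
  [36, -8, -50, 23, 2, -19] -> [36, -8, -50, 2] -> [33, -11, -53, -1] -> [33, -11, -53, -1]
  [-33, -46, -47, -28, -26, -37] -> [-46, -28, -26] -> [-49, -31, -29] -> [-49, -31, -29]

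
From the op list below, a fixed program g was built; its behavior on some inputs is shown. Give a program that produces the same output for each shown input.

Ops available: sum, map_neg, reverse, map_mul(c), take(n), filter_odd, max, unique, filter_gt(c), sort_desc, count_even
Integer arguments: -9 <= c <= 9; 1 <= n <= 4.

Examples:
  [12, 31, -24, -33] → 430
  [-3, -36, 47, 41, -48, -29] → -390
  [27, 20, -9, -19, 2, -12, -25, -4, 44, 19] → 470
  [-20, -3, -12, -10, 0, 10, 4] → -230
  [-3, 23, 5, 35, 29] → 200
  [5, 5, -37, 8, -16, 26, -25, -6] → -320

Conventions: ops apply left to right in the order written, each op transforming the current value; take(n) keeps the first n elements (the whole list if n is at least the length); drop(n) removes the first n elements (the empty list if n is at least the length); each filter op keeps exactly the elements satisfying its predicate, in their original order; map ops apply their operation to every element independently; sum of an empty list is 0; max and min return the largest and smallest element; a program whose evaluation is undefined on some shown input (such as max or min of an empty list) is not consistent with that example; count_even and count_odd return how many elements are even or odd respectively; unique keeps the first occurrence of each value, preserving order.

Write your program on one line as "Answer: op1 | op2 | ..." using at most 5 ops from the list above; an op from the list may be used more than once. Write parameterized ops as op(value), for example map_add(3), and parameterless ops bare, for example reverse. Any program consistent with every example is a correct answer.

map_mul(2) | map_mul(5) | unique | take(2) | sum

Check, running the answer program on each example:
  [12, 31, -24, -33] -> [24, 62, -48, -66] -> [120, 310, -240, -330] -> [120, 310, -240, -330] -> [120, 310] -> 430
  [-3, -36, 47, 41, -48, -29] -> [-6, -72, 94, 82, -96, -58] -> [-30, -360, 470, 410, -480, -290] -> [-30, -360, 470, 410, -480, -290] -> [-30, -360] -> -390
  [27, 20, -9, -19, 2, -12, -25, -4, 44, 19] -> [54, 40, -18, -38, 4, -24, -50, -8, 88, 38] -> [270, 200, -90, -190, 20, -120, -250, -40, 440, 190] -> [270, 200, -90, -190, 20, -120, -250, -40, 440, 190] -> [270, 200] -> 470
  [-20, -3, -12, -10, 0, 10, 4] -> [-40, -6, -24, -20, 0, 20, 8] -> [-200, -30, -120, -100, 0, 100, 40] -> [-200, -30, -120, -100, 0, 100, 40] -> [-200, -30] -> -230
  [-3, 23, 5, 35, 29] -> [-6, 46, 10, 70, 58] -> [-30, 230, 50, 350, 290] -> [-30, 230, 50, 350, 290] -> [-30, 230] -> 200
  [5, 5, -37, 8, -16, 26, -25, -6] -> [10, 10, -74, 16, -32, 52, -50, -12] -> [50, 50, -370, 80, -160, 260, -250, -60] -> [50, -370, 80, -160, 260, -250, -60] -> [50, -370] -> -320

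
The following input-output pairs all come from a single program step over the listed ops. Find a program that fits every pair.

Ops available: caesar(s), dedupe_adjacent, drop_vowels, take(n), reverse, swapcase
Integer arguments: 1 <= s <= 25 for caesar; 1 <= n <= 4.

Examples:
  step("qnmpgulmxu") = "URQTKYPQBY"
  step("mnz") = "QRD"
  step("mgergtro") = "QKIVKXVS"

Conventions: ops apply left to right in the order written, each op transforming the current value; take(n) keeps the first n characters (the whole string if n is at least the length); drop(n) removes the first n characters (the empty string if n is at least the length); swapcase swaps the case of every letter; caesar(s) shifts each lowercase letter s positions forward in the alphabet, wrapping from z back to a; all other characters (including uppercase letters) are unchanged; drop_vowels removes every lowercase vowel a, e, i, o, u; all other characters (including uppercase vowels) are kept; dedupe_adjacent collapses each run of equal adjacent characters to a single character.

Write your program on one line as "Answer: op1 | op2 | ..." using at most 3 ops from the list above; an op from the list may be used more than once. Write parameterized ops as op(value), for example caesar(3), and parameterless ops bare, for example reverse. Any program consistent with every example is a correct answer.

caesar(8) | caesar(22) | swapcase

Check, running the answer program on each example:
  "qnmpgulmxu" -> "yvuxoctufc" -> "urqtkypqby" -> "URQTKYPQBY"
  "mnz" -> "uvh" -> "qrd" -> "QRD"
  "mgergtro" -> "uomzobzw" -> "qkivkxvs" -> "QKIVKXVS"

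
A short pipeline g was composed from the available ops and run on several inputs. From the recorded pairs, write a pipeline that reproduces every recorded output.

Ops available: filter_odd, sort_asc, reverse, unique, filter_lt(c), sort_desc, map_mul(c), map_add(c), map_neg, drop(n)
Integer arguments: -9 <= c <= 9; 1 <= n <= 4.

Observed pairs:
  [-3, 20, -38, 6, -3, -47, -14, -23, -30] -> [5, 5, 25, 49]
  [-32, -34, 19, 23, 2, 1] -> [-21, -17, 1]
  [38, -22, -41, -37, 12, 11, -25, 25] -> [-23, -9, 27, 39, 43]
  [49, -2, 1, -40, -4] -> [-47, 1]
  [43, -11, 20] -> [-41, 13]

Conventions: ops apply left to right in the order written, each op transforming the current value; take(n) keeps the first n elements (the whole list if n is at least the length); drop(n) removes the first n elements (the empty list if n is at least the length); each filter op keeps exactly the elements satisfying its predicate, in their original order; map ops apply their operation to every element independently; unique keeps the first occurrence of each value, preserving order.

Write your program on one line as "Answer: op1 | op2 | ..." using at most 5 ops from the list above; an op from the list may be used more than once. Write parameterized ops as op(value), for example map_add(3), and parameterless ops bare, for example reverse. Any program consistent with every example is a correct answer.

map_add(-2) | sort_asc | map_neg | filter_odd | reverse

Check, running the answer program on each example:
  [-3, 20, -38, 6, -3, -47, -14, -23, -30] -> [-5, 18, -40, 4, -5, -49, -16, -25, -32] -> [-49, -40, -32, -25, -16, -5, -5, 4, 18] -> [49, 40, 32, 25, 16, 5, 5, -4, -18] -> [49, 25, 5, 5] -> [5, 5, 25, 49]
  [-32, -34, 19, 23, 2, 1] -> [-34, -36, 17, 21, 0, -1] -> [-36, -34, -1, 0, 17, 21] -> [36, 34, 1, 0, -17, -21] -> [1, -17, -21] -> [-21, -17, 1]
  [38, -22, -41, -37, 12, 11, -25, 25] -> [36, -24, -43, -39, 10, 9, -27, 23] -> [-43, -39, -27, -24, 9, 10, 23, 36] -> [43, 39, 27, 24, -9, -10, -23, -36] -> [43, 39, 27, -9, -23] -> [-23, -9, 27, 39, 43]
  [49, -2, 1, -40, -4] -> [47, -4, -1, -42, -6] -> [-42, -6, -4, -1, 47] -> [42, 6, 4, 1, -47] -> [1, -47] -> [-47, 1]
  [43, -11, 20] -> [41, -13, 18] -> [-13, 18, 41] -> [13, -18, -41] -> [13, -41] -> [-41, 13]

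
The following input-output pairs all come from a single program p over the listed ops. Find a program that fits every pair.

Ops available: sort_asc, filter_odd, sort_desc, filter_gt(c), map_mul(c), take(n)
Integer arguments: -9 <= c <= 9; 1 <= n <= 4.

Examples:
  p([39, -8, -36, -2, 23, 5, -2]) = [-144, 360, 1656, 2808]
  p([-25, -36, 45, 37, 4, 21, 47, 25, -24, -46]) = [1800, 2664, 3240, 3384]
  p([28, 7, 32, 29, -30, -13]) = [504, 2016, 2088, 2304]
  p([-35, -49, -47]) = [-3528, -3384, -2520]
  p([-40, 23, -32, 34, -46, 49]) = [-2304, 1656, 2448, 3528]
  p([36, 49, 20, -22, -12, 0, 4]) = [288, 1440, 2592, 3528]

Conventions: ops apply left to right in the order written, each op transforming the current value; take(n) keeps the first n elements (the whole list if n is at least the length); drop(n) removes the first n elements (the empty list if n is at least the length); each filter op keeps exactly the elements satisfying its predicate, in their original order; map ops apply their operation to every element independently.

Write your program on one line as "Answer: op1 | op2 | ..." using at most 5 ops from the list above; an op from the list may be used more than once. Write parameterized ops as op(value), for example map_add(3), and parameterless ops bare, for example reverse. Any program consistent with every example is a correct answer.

map_mul(9) | sort_desc | take(4) | map_mul(8) | sort_asc

Check, running the answer program on each example:
  [39, -8, -36, -2, 23, 5, -2] -> [351, -72, -324, -18, 207, 45, -18] -> [351, 207, 45, -18, -18, -72, -324] -> [351, 207, 45, -18] -> [2808, 1656, 360, -144] -> [-144, 360, 1656, 2808]
  [-25, -36, 45, 37, 4, 21, 47, 25, -24, -46] -> [-225, -324, 405, 333, 36, 189, 423, 225, -216, -414] -> [423, 405, 333, 225, 189, 36, -216, -225, -324, -414] -> [423, 405, 333, 225] -> [3384, 3240, 2664, 1800] -> [1800, 2664, 3240, 3384]
  [28, 7, 32, 29, -30, -13] -> [252, 63, 288, 261, -270, -117] -> [288, 261, 252, 63, -117, -270] -> [288, 261, 252, 63] -> [2304, 2088, 2016, 504] -> [504, 2016, 2088, 2304]
  [-35, -49, -47] -> [-315, -441, -423] -> [-315, -423, -441] -> [-315, -423, -441] -> [-2520, -3384, -3528] -> [-3528, -3384, -2520]
  [-40, 23, -32, 34, -46, 49] -> [-360, 207, -288, 306, -414, 441] -> [441, 306, 207, -288, -360, -414] -> [441, 306, 207, -288] -> [3528, 2448, 1656, -2304] -> [-2304, 1656, 2448, 3528]
  [36, 49, 20, -22, -12, 0, 4] -> [324, 441, 180, -198, -108, 0, 36] -> [441, 324, 180, 36, 0, -108, -198] -> [441, 324, 180, 36] -> [3528, 2592, 1440, 288] -> [288, 1440, 2592, 3528]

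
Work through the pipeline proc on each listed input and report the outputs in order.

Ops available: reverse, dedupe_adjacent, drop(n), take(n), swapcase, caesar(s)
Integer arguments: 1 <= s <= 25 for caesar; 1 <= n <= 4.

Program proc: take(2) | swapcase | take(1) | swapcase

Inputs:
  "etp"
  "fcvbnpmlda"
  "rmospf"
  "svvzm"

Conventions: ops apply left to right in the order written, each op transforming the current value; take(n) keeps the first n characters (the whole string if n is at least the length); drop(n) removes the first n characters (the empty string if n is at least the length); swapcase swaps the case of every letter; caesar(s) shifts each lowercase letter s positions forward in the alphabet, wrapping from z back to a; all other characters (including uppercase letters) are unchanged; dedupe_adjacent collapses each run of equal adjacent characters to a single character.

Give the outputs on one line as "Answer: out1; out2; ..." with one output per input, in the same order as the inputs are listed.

Execution, op by op:
  "etp" -> "et" -> "ET" -> "E" -> "e"
  "fcvbnpmlda" -> "fc" -> "FC" -> "F" -> "f"
  "rmospf" -> "rm" -> "RM" -> "R" -> "r"
  "svvzm" -> "sv" -> "SV" -> "S" -> "s"

"e"; "f"; "r"; "s"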